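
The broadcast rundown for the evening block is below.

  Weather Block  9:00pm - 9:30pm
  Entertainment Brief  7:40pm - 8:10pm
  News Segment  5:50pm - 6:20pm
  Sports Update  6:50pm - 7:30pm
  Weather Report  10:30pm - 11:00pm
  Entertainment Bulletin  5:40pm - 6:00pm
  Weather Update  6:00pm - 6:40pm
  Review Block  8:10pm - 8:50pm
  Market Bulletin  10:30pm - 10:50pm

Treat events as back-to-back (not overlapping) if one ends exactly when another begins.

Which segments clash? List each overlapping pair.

Entertainment Bulletin & News Segment, Market Bulletin & Weather Report, News Segment & Weather Update

Sorted by start: Entertainment Bulletin, News Segment, Weather Update, Sports Update, Entertainment Brief, Review Block, Weather Block, Weather Report, Market Bulletin.
News Segment starts before Entertainment Bulletin ends → Entertainment Bulletin and News Segment overlap.
Weather Update starts exactly when Entertainment Bulletin ends (back-to-back, no overlap), so nothing later overlaps Entertainment Bulletin either.
Weather Update starts before News Segment ends → News Segment and Weather Update overlap.
Sports Update starts after News Segment ends, so nothing later overlaps News Segment either.
Sports Update starts after Weather Update ends, so nothing later overlaps Weather Update either.
Entertainment Brief starts after Sports Update ends, so nothing later overlaps Sports Update either.
Review Block starts exactly when Entertainment Brief ends (back-to-back, no overlap), so nothing later overlaps Entertainment Brief either.
Weather Block starts after Review Block ends, so nothing later overlaps Review Block either.
Weather Report starts after Weather Block ends, so nothing later overlaps Weather Block either.
Market Bulletin starts before Weather Report ends → Weather Report and Market Bulletin overlap.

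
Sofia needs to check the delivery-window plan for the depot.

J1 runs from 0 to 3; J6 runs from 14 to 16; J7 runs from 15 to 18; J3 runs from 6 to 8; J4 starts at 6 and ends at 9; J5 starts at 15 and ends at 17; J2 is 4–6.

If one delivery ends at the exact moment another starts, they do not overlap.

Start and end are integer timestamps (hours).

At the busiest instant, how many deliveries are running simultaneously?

3

Walk through starts and ends in time order (an end at T is processed before a start at T):
0 start J1 → 1
3 end J1 → 0
4 start J2 → 1
6 end J2 → 0
6 start J3 → 1
6 start J4 → 2
8 end J3 → 1
9 end J4 → 0
14 start J6 → 1
15 start J5 → 2
15 start J7 → 3
16 end J6 → 2
17 end J5 → 1
18 end J7 → 0
Peak is 3, at 15 (J5, J6, J7).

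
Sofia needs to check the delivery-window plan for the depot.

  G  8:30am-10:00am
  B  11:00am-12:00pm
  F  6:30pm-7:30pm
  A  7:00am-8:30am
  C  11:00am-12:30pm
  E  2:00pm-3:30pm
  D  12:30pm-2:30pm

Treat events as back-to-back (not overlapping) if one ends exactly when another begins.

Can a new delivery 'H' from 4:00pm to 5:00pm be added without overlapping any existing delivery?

Yes — the slot is free

A: ends 8:30am at or before H starts 4:00pm → clear.
G: ends 10:00am at or before H starts 4:00pm → clear.
B: ends 12:00pm at or before H starts 4:00pm → clear.
C: ends 12:30pm at or before H starts 4:00pm → clear.
D: ends 2:30pm at or before H starts 4:00pm → clear.
E: ends 3:30pm at or before H starts 4:00pm → clear.
F: starts 6:30pm at or after H ends 5:00pm → clear.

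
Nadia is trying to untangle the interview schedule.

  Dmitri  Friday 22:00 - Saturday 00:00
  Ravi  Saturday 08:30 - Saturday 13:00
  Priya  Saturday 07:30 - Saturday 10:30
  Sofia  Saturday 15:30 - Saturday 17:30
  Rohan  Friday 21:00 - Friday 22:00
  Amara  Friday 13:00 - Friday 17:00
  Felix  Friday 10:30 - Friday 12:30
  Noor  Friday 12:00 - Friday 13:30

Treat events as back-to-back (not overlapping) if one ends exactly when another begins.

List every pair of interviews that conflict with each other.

Sorted by start: Felix, Noor, Amara, Rohan, Dmitri, Priya, Ravi, Sofia.
Noor starts before Felix ends → Felix and Noor overlap.
Amara starts after Felix ends; Felix is clear from here.
Amara starts before Noor ends → Noor and Amara overlap.
Rohan starts after Noor ends; Noor is clear from here.
Rohan starts after Amara ends; Amara is clear from here.
Dmitri starts exactly when Rohan ends (back-to-back, no overlap); Rohan is clear from here.
Priya starts after Dmitri ends; Dmitri is clear from here.
Ravi starts before Priya ends → Priya and Ravi overlap.
Sofia starts after Priya ends.
Sofia starts after Ravi ends.

Amara & Noor, Felix & Noor, Priya & Ravi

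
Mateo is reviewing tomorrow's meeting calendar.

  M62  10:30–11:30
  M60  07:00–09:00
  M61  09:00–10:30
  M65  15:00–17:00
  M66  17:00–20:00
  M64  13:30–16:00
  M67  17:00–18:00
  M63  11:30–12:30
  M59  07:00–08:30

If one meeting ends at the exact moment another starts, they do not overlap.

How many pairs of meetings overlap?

Sorted by start: M59, M60, M61, M62, M63, M64, M65, M66, M67.
M60 starts before M59 ends → M59 and M60 overlap.
M61 starts after M59 ends — done with M59.
M61 starts exactly when M60 ends (back-to-back, no overlap) — done with M60.
M62 starts exactly when M61 ends (back-to-back, no overlap) — done with M61.
M63 starts exactly when M62 ends (back-to-back, no overlap) — done with M62.
M64 starts after M63 ends — done with M63.
M65 starts before M64 ends → M64 and M65 overlap.
M66 starts after M64 ends — done with M64.
M66 starts exactly when M65 ends (back-to-back, no overlap) — done with M65.
M67 starts before M66 ends → M66 and M67 overlap.
Overlapping pairs: M59 & M60, M64 & M65, M66 & M67 — 3 in total.

3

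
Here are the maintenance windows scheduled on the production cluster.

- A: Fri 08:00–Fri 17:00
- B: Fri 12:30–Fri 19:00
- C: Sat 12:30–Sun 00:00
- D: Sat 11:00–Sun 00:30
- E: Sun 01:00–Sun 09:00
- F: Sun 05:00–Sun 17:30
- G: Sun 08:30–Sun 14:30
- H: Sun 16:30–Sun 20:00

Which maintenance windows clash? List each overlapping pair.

Sorted by start: A, B, D, C, E, F, G, H.
B starts before A ends → A and B overlap.
D starts after A ends, so A has no further overlaps.
D starts after B ends, so B has no further overlaps.
C starts before D ends → D and C overlap.
E starts after D ends, so D has no further overlaps.
E starts after C ends, so C has no further overlaps.
F starts before E ends → E and F overlap.
G starts before E ends → E and G overlap.
H starts after E ends.
G starts before F ends → F and G overlap.
H starts before F ends → F and H overlap.
H starts after G ends.

A & B, C & D, E & F, E & G, F & G, F & H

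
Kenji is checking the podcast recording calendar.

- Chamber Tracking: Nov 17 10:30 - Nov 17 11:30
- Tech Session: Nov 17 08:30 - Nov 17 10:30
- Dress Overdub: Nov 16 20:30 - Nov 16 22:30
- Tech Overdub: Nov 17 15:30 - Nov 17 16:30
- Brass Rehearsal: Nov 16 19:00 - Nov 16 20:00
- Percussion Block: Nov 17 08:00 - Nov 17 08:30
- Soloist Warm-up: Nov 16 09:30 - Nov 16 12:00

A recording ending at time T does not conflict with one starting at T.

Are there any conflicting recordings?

Sorted by start: Soloist Warm-up, Brass Rehearsal, Dress Overdub, Percussion Block, Tech Session, Chamber Tracking, Tech Overdub.
Brass Rehearsal starts after Soloist Warm-up ends — done with Soloist Warm-up.
Dress Overdub starts after Brass Rehearsal ends — done with Brass Rehearsal.
Percussion Block starts after Dress Overdub ends — done with Dress Overdub.
Tech Session starts exactly when Percussion Block ends (back-to-back, no overlap) — done with Percussion Block.
Chamber Tracking starts exactly when Tech Session ends (back-to-back, no overlap) — done with Tech Session.
Tech Overdub starts after Chamber Tracking ends.
Every pair is clear; the schedule has no overlaps.

No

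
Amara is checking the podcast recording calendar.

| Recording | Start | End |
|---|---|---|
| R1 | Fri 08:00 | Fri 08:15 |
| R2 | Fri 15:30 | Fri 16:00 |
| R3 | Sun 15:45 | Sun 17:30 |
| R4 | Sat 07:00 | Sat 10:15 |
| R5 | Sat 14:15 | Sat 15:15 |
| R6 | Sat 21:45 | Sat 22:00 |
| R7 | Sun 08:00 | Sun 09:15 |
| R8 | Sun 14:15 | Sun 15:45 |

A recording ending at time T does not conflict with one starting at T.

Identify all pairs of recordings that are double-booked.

none

Sorted by start: R1, R2, R4, R5, R6, R7, R8, R3.
R2 starts after R1 ends; R1 is clear from here.
R4 starts after R2 ends; R2 is clear from here.
R5 starts after R4 ends; R4 is clear from here.
R6 starts after R5 ends; R5 is clear from here.
R7 starts after R6 ends; R6 is clear from here.
R8 starts after R7 ends; R7 is clear from here.
R3 starts exactly when R8 ends (back-to-back, no overlap).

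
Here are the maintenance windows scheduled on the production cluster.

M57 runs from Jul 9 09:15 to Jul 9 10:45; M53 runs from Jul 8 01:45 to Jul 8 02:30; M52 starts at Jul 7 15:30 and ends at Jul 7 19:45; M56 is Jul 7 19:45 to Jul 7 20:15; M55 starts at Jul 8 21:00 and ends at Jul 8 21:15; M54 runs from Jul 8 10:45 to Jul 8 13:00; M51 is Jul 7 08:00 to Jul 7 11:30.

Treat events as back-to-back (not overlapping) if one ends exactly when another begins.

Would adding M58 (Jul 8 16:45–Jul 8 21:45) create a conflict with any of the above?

Yes — it overlaps M55

M51: ends Jul 7 11:30 at or before M58 starts Jul 8 16:45 → clear.
M52: ends Jul 7 19:45 at or before M58 starts Jul 8 16:45 → clear.
M56: ends Jul 7 20:15 at or before M58 starts Jul 8 16:45 → clear.
M53: ends Jul 8 02:30 at or before M58 starts Jul 8 16:45 → clear.
M54: ends Jul 8 13:00 at or before M58 starts Jul 8 16:45 → clear.
M55: starts Jul 8 21:00 before M58 ends Jul 8 21:45, and ends Jul 8 21:15 after M58 starts Jul 8 16:45 → overlap.
M57: starts Jul 9 09:15 at or after M58 ends Jul 8 21:45 → clear.
M58 overlaps M55.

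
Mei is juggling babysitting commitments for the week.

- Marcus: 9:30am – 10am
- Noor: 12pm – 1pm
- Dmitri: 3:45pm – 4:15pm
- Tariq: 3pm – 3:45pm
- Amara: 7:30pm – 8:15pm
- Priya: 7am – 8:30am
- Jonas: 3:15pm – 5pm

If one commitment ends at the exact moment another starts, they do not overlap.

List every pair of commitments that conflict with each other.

Sorted by start: Priya, Marcus, Noor, Tariq, Jonas, Dmitri, Amara.
Marcus starts after Priya ends; Priya is clear from here.
Noor starts after Marcus ends; Marcus is clear from here.
Tariq starts after Noor ends; Noor is clear from here.
Jonas starts before Tariq ends → Tariq and Jonas overlap.
Dmitri starts exactly when Tariq ends (back-to-back, no overlap); Tariq is clear from here.
Dmitri starts before Jonas ends → Jonas and Dmitri overlap.
Amara starts after Jonas ends.
Amara starts after Dmitri ends.

Dmitri & Jonas, Jonas & Tariq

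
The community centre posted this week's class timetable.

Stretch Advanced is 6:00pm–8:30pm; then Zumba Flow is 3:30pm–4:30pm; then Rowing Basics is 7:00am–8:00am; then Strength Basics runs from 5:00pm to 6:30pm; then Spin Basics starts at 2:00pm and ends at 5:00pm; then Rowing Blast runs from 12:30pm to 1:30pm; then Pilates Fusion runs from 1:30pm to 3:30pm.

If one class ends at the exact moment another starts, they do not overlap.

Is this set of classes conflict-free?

Two intervals overlap when each starts before the other ends.
Sorted by start: Rowing Basics, Rowing Blast, Pilates Fusion, Spin Basics, Zumba Flow, Strength Basics, Stretch Advanced.
Rowing Blast starts after Rowing Basics ends; Rowing Basics is clear from here.
Pilates Fusion starts exactly when Rowing Blast ends (back-to-back, no overlap); Rowing Blast is clear from here.
Spin Basics starts before Pilates Fusion ends → Pilates Fusion and Spin Basics overlap.
That's a conflict, so the schedule is not conflict-free.

No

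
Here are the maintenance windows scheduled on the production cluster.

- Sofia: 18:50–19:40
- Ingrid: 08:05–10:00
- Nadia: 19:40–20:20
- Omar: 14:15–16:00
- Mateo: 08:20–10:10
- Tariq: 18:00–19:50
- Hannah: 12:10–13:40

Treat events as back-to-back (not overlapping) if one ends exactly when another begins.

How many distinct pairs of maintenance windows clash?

3

Check each pair: they overlap iff neither finishes before the other starts.
Sorted by start: Ingrid, Mateo, Hannah, Omar, Tariq, Sofia, Nadia.
Mateo starts before Ingrid ends → Ingrid and Mateo overlap.
Hannah starts after Ingrid ends, so Ingrid has no further overlaps.
Hannah starts after Mateo ends, so Mateo has no further overlaps.
Omar starts after Hannah ends, so Hannah has no further overlaps.
Tariq starts after Omar ends, so Omar has no further overlaps.
Sofia starts before Tariq ends → Tariq and Sofia overlap.
Nadia starts before Tariq ends → Tariq and Nadia overlap.
Nadia starts exactly when Sofia ends (back-to-back, no overlap).
Overlapping pairs: Ingrid & Mateo, Nadia & Tariq, Sofia & Tariq — 3 in total.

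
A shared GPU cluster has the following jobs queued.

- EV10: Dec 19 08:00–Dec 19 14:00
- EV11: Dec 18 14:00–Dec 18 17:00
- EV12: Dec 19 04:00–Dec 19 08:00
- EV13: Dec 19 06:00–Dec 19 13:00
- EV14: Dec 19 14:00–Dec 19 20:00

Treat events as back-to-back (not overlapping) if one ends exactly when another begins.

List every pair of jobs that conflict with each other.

EV10 & EV13, EV12 & EV13

Sorted by start: EV11, EV12, EV13, EV10, EV14.
EV12 starts after EV11 ends, so EV11 has no further overlaps.
EV13 starts before EV12 ends → EV12 and EV13 overlap.
EV10 starts exactly when EV12 ends (back-to-back, no overlap), so EV12 has no further overlaps.
EV10 starts before EV13 ends → EV13 and EV10 overlap.
EV14 starts after EV13 ends.
EV14 starts exactly when EV10 ends (back-to-back, no overlap).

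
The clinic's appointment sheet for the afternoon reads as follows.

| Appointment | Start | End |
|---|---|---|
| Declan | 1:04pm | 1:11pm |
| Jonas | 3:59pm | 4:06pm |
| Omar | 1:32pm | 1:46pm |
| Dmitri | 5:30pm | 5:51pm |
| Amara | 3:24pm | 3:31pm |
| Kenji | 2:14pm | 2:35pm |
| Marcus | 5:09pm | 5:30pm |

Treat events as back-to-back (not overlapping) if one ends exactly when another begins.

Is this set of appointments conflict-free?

Sorted by start: Declan, Omar, Kenji, Amara, Jonas, Marcus, Dmitri.
Omar starts after Declan ends; Declan is clear from here.
Kenji starts after Omar ends; Omar is clear from here.
Amara starts after Kenji ends; Kenji is clear from here.
Jonas starts after Amara ends; Amara is clear from here.
Marcus starts after Jonas ends; Jonas is clear from here.
Dmitri starts exactly when Marcus ends (back-to-back, no overlap).
Every pair is clear; the schedule has no overlaps.

Yes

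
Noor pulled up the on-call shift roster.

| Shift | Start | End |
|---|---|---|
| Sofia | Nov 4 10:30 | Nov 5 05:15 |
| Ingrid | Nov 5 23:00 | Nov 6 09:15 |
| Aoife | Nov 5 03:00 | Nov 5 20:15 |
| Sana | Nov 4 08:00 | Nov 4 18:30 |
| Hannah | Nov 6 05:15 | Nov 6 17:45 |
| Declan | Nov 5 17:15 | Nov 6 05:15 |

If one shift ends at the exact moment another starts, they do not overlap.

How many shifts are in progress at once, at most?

Walk through starts and ends in time order (an end at T is processed before a start at T):
Nov 4 08:00 start Sana → 1
Nov 4 10:30 start Sofia → 2
Nov 4 18:30 end Sana → 1
Nov 5 03:00 start Aoife → 2
Nov 5 05:15 end Sofia → 1
Nov 5 17:15 start Declan → 2
Nov 5 20:15 end Aoife → 1
Nov 5 23:00 start Ingrid → 2
Nov 6 05:15 end Declan → 1
Nov 6 05:15 start Hannah → 2
Nov 6 09:15 end Ingrid → 1
Nov 6 17:45 end Hannah → 0
Peak is 2, at Nov 4 10:30 (Sana, Sofia).

2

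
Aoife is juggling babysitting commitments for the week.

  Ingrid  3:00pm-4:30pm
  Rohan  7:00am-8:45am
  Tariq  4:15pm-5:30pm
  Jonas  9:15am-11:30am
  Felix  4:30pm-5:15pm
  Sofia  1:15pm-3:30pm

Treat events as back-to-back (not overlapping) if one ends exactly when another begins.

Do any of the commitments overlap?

Two intervals overlap when each starts before the other ends.
Sorted by start: Rohan, Jonas, Sofia, Ingrid, Tariq, Felix.
Jonas starts after Rohan ends, so nothing later overlaps Rohan either.
Sofia starts after Jonas ends, so nothing later overlaps Jonas either.
Ingrid starts before Sofia ends → Sofia and Ingrid overlap.
That's a conflict, so the schedule is not conflict-free.

Yes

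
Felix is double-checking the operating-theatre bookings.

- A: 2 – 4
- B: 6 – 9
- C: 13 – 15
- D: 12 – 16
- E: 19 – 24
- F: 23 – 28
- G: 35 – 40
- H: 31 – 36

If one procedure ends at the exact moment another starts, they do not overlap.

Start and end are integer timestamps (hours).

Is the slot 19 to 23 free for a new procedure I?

No — it overlaps E

A: ends 4 at or before I starts 19 → clear.
B: ends 9 at or before I starts 19 → clear.
D: ends 16 at or before I starts 19 → clear.
C: ends 15 at or before I starts 19 → clear.
E: starts 19 before I ends 23, and ends 24 after I starts 19 → overlap.
F: starts 23 at or after I ends 23 → clear.
H: starts 31 at or after I ends 23 → clear.
G: starts 35 at or after I ends 23 → clear.
I overlaps E.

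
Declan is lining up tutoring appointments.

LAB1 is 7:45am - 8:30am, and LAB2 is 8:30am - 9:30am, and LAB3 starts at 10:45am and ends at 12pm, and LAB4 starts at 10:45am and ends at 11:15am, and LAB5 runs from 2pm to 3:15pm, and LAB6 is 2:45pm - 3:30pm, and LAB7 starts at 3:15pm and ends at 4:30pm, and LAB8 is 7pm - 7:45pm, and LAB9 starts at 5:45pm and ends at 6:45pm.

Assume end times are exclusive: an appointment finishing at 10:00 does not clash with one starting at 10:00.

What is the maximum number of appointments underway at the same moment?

2

Sweep the timeline, counting +1 at each start and −1 at each end (ends before starts at a tie):
7:45am start LAB1 → 1
8:30am end LAB1 → 0
8:30am start LAB2 → 1
9:30am end LAB2 → 0
10:45am start LAB3 → 1
10:45am start LAB4 → 2
11:15am end LAB4 → 1
12pm end LAB3 → 0
2pm start LAB5 → 1
2:45pm start LAB6 → 2
3:15pm end LAB5 → 1
3:15pm start LAB7 → 2
3:30pm end LAB6 → 1
4:30pm end LAB7 → 0
5:45pm start LAB9 → 1
6:45pm end LAB9 → 0
7pm start LAB8 → 1
7:45pm end LAB8 → 0
Peak is 2, at 10:45am (LAB3, LAB4).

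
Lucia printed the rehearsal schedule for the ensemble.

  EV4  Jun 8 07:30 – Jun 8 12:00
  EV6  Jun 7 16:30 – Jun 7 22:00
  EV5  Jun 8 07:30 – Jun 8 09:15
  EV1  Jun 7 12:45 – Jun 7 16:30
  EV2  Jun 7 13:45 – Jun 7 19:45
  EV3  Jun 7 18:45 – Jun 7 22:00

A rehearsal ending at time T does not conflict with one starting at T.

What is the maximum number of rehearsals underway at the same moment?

Sort all start/end points and keep a running count:
Jun 7 12:45 start EV1 → 1
Jun 7 13:45 start EV2 → 2
Jun 7 16:30 end EV1 → 1
Jun 7 16:30 start EV6 → 2
Jun 7 18:45 start EV3 → 3
Jun 7 19:45 end EV2 → 2
Jun 7 22:00 end EV3 → 1
Jun 7 22:00 end EV6 → 0
Jun 8 07:30 start EV4 → 1
Jun 8 07:30 start EV5 → 2
Jun 8 09:15 end EV5 → 1
Jun 8 12:00 end EV4 → 0
Peak is 3, at Jun 7 18:45 (EV2, EV3, EV6).

3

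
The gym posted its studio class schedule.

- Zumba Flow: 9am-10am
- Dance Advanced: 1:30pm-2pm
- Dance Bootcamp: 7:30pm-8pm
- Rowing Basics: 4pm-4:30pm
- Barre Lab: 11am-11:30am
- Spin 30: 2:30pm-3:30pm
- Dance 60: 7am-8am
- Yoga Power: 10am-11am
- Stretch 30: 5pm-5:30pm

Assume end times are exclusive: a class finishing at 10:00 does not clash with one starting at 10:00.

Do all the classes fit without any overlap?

Sorted by start: Dance 60, Zumba Flow, Yoga Power, Barre Lab, Dance Advanced, Spin 30, Rowing Basics, Stretch 30, Dance Bootcamp.
Zumba Flow starts after Dance 60 ends, so Dance 60 has no further overlaps.
Yoga Power starts exactly when Zumba Flow ends (back-to-back, no overlap), so Zumba Flow has no further overlaps.
Barre Lab starts exactly when Yoga Power ends (back-to-back, no overlap), so Yoga Power has no further overlaps.
Dance Advanced starts after Barre Lab ends, so Barre Lab has no further overlaps.
Spin 30 starts after Dance Advanced ends, so Dance Advanced has no further overlaps.
Rowing Basics starts after Spin 30 ends, so Spin 30 has no further overlaps.
Stretch 30 starts after Rowing Basics ends, so Rowing Basics has no further overlaps.
Dance Bootcamp starts after Stretch 30 ends.
Every pair is clear; the schedule has no overlaps.

Yes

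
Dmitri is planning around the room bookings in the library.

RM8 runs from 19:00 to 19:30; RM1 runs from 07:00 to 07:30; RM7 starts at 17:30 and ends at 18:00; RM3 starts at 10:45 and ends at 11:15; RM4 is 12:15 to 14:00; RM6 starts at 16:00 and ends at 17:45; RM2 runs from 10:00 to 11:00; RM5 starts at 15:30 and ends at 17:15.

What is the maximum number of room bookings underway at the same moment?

Sort all start/end points and keep a running count:
07:00 start RM1 → 1
07:30 end RM1 → 0
10:00 start RM2 → 1
10:45 start RM3 → 2
11:00 end RM2 → 1
11:15 end RM3 → 0
12:15 start RM4 → 1
14:00 end RM4 → 0
15:30 start RM5 → 1
16:00 start RM6 → 2
17:15 end RM5 → 1
17:30 start RM7 → 2
17:45 end RM6 → 1
18:00 end RM7 → 0
19:00 start RM8 → 1
19:30 end RM8 → 0
Peak is 2, at 10:45 (RM2, RM3).

2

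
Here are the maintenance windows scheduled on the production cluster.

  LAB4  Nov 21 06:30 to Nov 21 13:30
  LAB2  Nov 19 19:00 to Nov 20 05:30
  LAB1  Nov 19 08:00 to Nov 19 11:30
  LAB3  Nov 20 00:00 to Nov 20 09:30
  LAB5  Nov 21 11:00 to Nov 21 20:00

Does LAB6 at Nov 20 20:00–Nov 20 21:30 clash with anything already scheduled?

No — it doesn't clash with anything

LAB1: ends Nov 19 11:30 at or before LAB6 starts Nov 20 20:00 → clear.
LAB2: ends Nov 20 05:30 at or before LAB6 starts Nov 20 20:00 → clear.
LAB3: ends Nov 20 09:30 at or before LAB6 starts Nov 20 20:00 → clear.
LAB4: starts Nov 21 06:30 at or after LAB6 ends Nov 20 21:30 → clear.
LAB5: starts Nov 21 11:00 at or after LAB6 ends Nov 20 21:30 → clear.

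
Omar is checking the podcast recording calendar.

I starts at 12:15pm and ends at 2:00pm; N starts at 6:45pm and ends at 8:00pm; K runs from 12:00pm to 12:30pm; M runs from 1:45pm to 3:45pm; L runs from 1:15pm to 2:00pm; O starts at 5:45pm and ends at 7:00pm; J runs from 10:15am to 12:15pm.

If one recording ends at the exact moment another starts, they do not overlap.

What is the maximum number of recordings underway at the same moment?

3

Walk through starts and ends in time order (an end at T is processed before a start at T):
10:15am start J → 1
12:00pm start K → 2
12:15pm end J → 1
12:15pm start I → 2
12:30pm end K → 1
1:15pm start L → 2
1:45pm start M → 3
2:00pm end I → 2
2:00pm end L → 1
3:45pm end M → 0
5:45pm start O → 1
6:45pm start N → 2
7:00pm end O → 1
8:00pm end N → 0
Peak is 3, at 1:45pm (I, L, M).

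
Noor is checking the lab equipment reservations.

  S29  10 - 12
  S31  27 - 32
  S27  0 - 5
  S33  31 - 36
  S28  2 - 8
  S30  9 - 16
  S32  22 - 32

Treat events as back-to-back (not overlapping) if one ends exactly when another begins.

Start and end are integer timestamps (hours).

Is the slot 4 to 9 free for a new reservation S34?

No — it overlaps S27, S28

S27: starts 0 before S34 ends 9, and ends 5 after S34 starts 4 → overlap.
S28: starts 2 before S34 ends 9, and ends 8 after S34 starts 4 → overlap.
S30: starts 9 at or after S34 ends 9 → clear.
S29: starts 10 at or after S34 ends 9 → clear.
S32: starts 22 at or after S34 ends 9 → clear.
S31: starts 27 at or after S34 ends 9 → clear.
S33: starts 31 at or after S34 ends 9 → clear.
S34 overlaps S27, S28.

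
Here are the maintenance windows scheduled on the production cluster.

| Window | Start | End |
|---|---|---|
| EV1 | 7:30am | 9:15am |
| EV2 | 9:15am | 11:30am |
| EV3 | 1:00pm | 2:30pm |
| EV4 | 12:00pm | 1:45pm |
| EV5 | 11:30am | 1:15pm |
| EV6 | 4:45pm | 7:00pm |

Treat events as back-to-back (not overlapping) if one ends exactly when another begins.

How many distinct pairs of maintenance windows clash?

3

Sorted by start: EV1, EV2, EV5, EV4, EV3, EV6.
EV2 starts exactly when EV1 ends (back-to-back, no overlap), so EV1 has no further overlaps.
EV5 starts exactly when EV2 ends (back-to-back, no overlap), so EV2 has no further overlaps.
EV4 starts before EV5 ends → EV5 and EV4 overlap.
EV3 starts before EV5 ends → EV5 and EV3 overlap.
EV6 starts after EV5 ends.
EV3 starts before EV4 ends → EV4 and EV3 overlap.
EV6 starts after EV4 ends.
EV6 starts after EV3 ends.
Overlapping pairs: EV3 & EV4, EV3 & EV5, EV4 & EV5 — 3 in total.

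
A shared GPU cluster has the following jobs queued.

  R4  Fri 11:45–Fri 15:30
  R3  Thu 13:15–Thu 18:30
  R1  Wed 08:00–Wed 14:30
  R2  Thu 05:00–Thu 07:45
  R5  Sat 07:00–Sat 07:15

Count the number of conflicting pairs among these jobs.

Check each pair: they overlap iff neither finishes before the other starts.
Sorted by start: R1, R2, R3, R4, R5.
R2 starts after R1 ends — done with R1.
R3 starts after R2 ends — done with R2.
R4 starts after R3 ends — done with R3.
R5 starts after R4 ends.
No pair overlaps.

0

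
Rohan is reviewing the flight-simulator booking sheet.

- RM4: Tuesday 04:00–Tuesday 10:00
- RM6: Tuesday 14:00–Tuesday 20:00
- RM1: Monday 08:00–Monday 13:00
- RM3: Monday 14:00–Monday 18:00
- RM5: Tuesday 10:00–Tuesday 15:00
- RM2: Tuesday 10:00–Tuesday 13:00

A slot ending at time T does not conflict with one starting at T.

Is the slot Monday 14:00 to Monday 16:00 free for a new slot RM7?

No — it overlaps RM3

RM1: ends Monday 13:00 at or before RM7 starts Monday 14:00 → clear.
RM3: starts Monday 14:00 before RM7 ends Monday 16:00, and ends Monday 18:00 after RM7 starts Monday 14:00 → overlap.
RM4: starts Tuesday 04:00 at or after RM7 ends Monday 16:00 → clear.
RM2: starts Tuesday 10:00 at or after RM7 ends Monday 16:00 → clear.
RM5: starts Tuesday 10:00 at or after RM7 ends Monday 16:00 → clear.
RM6: starts Tuesday 14:00 at or after RM7 ends Monday 16:00 → clear.
RM7 overlaps RM3.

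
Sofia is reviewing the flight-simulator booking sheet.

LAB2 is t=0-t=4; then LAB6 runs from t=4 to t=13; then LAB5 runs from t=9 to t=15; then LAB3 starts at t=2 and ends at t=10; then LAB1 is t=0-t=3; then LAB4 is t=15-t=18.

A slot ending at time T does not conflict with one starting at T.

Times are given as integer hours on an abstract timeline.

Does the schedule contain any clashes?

Sorted by start: LAB1, LAB2, LAB3, LAB6, LAB5, LAB4.
LAB2 starts before LAB1 ends → LAB1 and LAB2 overlap.
That's a conflict, so the schedule is not conflict-free.

Yes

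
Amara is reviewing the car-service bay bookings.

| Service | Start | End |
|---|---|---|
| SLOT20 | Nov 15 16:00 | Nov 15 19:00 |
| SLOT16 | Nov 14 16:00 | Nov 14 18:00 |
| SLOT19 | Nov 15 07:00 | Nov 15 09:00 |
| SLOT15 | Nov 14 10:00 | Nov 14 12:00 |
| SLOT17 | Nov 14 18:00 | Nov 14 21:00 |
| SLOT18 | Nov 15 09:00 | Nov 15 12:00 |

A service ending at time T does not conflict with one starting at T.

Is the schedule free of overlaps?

Yes

Sorted by start: SLOT15, SLOT16, SLOT17, SLOT19, SLOT18, SLOT20.
SLOT16 starts after SLOT15 ends, so nothing later overlaps SLOT15 either.
SLOT17 starts exactly when SLOT16 ends (back-to-back, no overlap), so nothing later overlaps SLOT16 either.
SLOT19 starts after SLOT17 ends, so nothing later overlaps SLOT17 either.
SLOT18 starts exactly when SLOT19 ends (back-to-back, no overlap), so nothing later overlaps SLOT19 either.
SLOT20 starts after SLOT18 ends.
Every pair is clear; the schedule has no overlaps.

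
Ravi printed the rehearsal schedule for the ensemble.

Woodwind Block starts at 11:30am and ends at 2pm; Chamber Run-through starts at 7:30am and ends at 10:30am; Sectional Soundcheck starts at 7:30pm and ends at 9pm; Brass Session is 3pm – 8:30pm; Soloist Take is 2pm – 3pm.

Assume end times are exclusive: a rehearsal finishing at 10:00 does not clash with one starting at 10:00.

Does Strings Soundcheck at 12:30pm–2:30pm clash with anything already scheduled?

Yes — it overlaps Soloist Take, Woodwind Block

Chamber Run-through: ends 10:30am at or before Strings Soundcheck starts 12:30pm → clear.
Woodwind Block: starts 11:30am before Strings Soundcheck ends 2:30pm, and ends 2pm after Strings Soundcheck starts 12:30pm → overlap.
Soloist Take: starts 2pm before Strings Soundcheck ends 2:30pm, and ends 3pm after Strings Soundcheck starts 12:30pm → overlap.
Brass Session: starts 3pm at or after Strings Soundcheck ends 2:30pm → clear.
Sectional Soundcheck: starts 7:30pm at or after Strings Soundcheck ends 2:30pm → clear.
Strings Soundcheck overlaps Woodwind Block, Soloist Take.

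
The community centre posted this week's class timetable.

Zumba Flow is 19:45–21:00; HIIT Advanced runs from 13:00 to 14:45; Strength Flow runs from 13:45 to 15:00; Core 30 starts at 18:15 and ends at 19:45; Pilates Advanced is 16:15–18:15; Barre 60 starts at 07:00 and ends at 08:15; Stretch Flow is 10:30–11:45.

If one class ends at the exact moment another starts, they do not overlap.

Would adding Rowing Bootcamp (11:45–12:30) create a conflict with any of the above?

No — it doesn't clash with anything

Barre 60: ends 08:15 at or before Rowing Bootcamp starts 11:45 → clear.
Stretch Flow: ends 11:45 at or before Rowing Bootcamp starts 11:45 → clear.
HIIT Advanced: starts 13:00 at or after Rowing Bootcamp ends 12:30 → clear.
Strength Flow: starts 13:45 at or after Rowing Bootcamp ends 12:30 → clear.
Pilates Advanced: starts 16:15 at or after Rowing Bootcamp ends 12:30 → clear.
Core 30: starts 18:15 at or after Rowing Bootcamp ends 12:30 → clear.
Zumba Flow: starts 19:45 at or after Rowing Bootcamp ends 12:30 → clear.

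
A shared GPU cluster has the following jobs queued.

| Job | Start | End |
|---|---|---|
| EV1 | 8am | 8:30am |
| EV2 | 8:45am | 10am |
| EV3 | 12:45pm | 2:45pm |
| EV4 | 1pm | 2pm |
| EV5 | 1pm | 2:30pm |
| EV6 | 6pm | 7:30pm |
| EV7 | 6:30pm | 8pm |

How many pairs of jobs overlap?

Two intervals overlap when each starts before the other ends.
Sorted by start: EV1, EV2, EV3, EV4, EV5, EV6, EV7.
EV2 starts after EV1 ends; EV1 is clear from here.
EV3 starts after EV2 ends; EV2 is clear from here.
EV4 starts before EV3 ends → EV3 and EV4 overlap.
EV5 starts before EV3 ends → EV3 and EV5 overlap.
EV6 starts after EV3 ends; EV3 is clear from here.
EV5 starts before EV4 ends → EV4 and EV5 overlap.
EV6 starts after EV4 ends; EV4 is clear from here.
EV6 starts after EV5 ends; EV5 is clear from here.
EV7 starts before EV6 ends → EV6 and EV7 overlap.
Overlapping pairs: EV3 & EV4, EV3 & EV5, EV4 & EV5, EV6 & EV7 — 4 in total.

4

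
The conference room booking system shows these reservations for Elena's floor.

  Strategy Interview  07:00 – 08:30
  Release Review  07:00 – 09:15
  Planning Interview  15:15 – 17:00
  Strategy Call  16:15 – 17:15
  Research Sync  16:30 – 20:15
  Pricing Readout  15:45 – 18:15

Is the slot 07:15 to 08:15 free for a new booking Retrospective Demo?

Strategy Interview: starts 07:00 before Retrospective Demo ends 08:15, and ends 08:30 after Retrospective Demo starts 07:15 → overlap.
Release Review: starts 07:00 before Retrospective Demo ends 08:15, and ends 09:15 after Retrospective Demo starts 07:15 → overlap.
Planning Interview: starts 15:15 at or after Retrospective Demo ends 08:15 → clear.
Pricing Readout: starts 15:45 at or after Retrospective Demo ends 08:15 → clear.
Strategy Call: starts 16:15 at or after Retrospective Demo ends 08:15 → clear.
Research Sync: starts 16:30 at or after Retrospective Demo ends 08:15 → clear.
Retrospective Demo overlaps Strategy Interview, Release Review.

No — it overlaps Release Review, Strategy Interview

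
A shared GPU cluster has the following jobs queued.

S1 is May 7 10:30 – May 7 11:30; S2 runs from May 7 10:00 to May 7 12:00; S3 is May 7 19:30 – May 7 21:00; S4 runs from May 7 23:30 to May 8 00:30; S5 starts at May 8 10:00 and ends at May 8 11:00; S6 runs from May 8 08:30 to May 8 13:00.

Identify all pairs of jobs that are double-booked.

S1 & S2, S5 & S6

Sorted by start: S2, S1, S3, S4, S6, S5.
S1 starts before S2 ends → S2 and S1 overlap.
S3 starts after S2 ends — done with S2.
S3 starts after S1 ends — done with S1.
S4 starts after S3 ends — done with S3.
S6 starts after S4 ends — done with S4.
S5 starts before S6 ends → S6 and S5 overlap.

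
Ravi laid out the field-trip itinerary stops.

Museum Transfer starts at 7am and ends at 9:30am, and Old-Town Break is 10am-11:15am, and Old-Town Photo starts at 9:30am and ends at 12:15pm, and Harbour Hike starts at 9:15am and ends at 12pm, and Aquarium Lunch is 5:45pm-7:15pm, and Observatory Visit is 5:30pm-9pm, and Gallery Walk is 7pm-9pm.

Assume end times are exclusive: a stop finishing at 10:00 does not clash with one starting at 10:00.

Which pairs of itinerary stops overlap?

Aquarium Lunch & Gallery Walk, Aquarium Lunch & Observatory Visit, Gallery Walk & Observatory Visit, Harbour Hike & Museum Transfer, Harbour Hike & Old-Town Break, Harbour Hike & Old-Town Photo, Old-Town Break & Old-Town Photo

Sorted by start: Museum Transfer, Harbour Hike, Old-Town Photo, Old-Town Break, Observatory Visit, Aquarium Lunch, Gallery Walk.
Harbour Hike starts before Museum Transfer ends → Museum Transfer and Harbour Hike overlap.
Old-Town Photo starts exactly when Museum Transfer ends (back-to-back, no overlap); Museum Transfer is clear from here.
Old-Town Photo starts before Harbour Hike ends → Harbour Hike and Old-Town Photo overlap.
Old-Town Break starts before Harbour Hike ends → Harbour Hike and Old-Town Break overlap.
Observatory Visit starts after Harbour Hike ends; Harbour Hike is clear from here.
Old-Town Break starts before Old-Town Photo ends → Old-Town Photo and Old-Town Break overlap.
Observatory Visit starts after Old-Town Photo ends; Old-Town Photo is clear from here.
Observatory Visit starts after Old-Town Break ends; Old-Town Break is clear from here.
Aquarium Lunch starts before Observatory Visit ends → Observatory Visit and Aquarium Lunch overlap.
Gallery Walk starts before Observatory Visit ends → Observatory Visit and Gallery Walk overlap.
Gallery Walk starts before Aquarium Lunch ends → Aquarium Lunch and Gallery Walk overlap.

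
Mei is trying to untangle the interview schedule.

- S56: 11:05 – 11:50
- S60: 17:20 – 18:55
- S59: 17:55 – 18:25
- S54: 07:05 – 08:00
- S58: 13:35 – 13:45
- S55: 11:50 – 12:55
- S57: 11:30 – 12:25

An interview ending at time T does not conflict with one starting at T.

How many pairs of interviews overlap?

3

Two intervals overlap when each starts before the other ends.
Sorted by start: S54, S56, S57, S55, S58, S60, S59.
S56 starts after S54 ends; S54 is clear from here.
S57 starts before S56 ends → S56 and S57 overlap.
S55 starts exactly when S56 ends (back-to-back, no overlap); S56 is clear from here.
S55 starts before S57 ends → S57 and S55 overlap.
S58 starts after S57 ends; S57 is clear from here.
S58 starts after S55 ends; S55 is clear from here.
S60 starts after S58 ends; S58 is clear from here.
S59 starts before S60 ends → S60 and S59 overlap.
Overlapping pairs: S55 & S57, S56 & S57, S59 & S60 — 3 in total.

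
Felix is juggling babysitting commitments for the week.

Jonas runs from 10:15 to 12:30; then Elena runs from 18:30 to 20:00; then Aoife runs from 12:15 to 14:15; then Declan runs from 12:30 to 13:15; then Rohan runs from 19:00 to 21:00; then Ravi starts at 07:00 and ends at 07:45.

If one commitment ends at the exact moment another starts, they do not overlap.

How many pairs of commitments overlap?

3

Sorted by start: Ravi, Jonas, Aoife, Declan, Elena, Rohan.
Jonas starts after Ravi ends — done with Ravi.
Aoife starts before Jonas ends → Jonas and Aoife overlap.
Declan starts exactly when Jonas ends (back-to-back, no overlap) — done with Jonas.
Declan starts before Aoife ends → Aoife and Declan overlap.
Elena starts after Aoife ends — done with Aoife.
Elena starts after Declan ends — done with Declan.
Rohan starts before Elena ends → Elena and Rohan overlap.
Overlapping pairs: Aoife & Declan, Aoife & Jonas, Elena & Rohan — 3 in total.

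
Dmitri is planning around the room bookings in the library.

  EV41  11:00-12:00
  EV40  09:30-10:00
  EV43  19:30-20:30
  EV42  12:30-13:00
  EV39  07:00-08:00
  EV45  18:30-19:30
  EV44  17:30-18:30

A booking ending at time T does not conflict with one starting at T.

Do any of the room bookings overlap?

No

Sorted by start: EV39, EV40, EV41, EV42, EV44, EV45, EV43.
EV40 starts after EV39 ends; EV39 is clear from here.
EV41 starts after EV40 ends; EV40 is clear from here.
EV42 starts after EV41 ends; EV41 is clear from here.
EV44 starts after EV42 ends; EV42 is clear from here.
EV45 starts exactly when EV44 ends (back-to-back, no overlap); EV44 is clear from here.
EV43 starts exactly when EV45 ends (back-to-back, no overlap).
Every pair is clear; the schedule has no overlaps.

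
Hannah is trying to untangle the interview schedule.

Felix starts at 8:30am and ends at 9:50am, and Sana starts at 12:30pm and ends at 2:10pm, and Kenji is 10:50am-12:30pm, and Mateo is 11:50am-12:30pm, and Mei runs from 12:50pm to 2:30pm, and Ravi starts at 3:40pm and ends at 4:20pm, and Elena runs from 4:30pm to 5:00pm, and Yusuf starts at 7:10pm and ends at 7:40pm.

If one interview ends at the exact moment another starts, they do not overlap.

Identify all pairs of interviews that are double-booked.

Kenji & Mateo, Mei & Sana

Check each pair: they overlap iff neither finishes before the other starts.
Sorted by start: Felix, Kenji, Mateo, Sana, Mei, Ravi, Elena, Yusuf.
Kenji starts after Felix ends, so nothing later overlaps Felix either.
Mateo starts before Kenji ends → Kenji and Mateo overlap.
Sana starts exactly when Kenji ends (back-to-back, no overlap), so nothing later overlaps Kenji either.
Sana starts exactly when Mateo ends (back-to-back, no overlap), so nothing later overlaps Mateo either.
Mei starts before Sana ends → Sana and Mei overlap.
Ravi starts after Sana ends, so nothing later overlaps Sana either.
Ravi starts after Mei ends, so nothing later overlaps Mei either.
Elena starts after Ravi ends, so nothing later overlaps Ravi either.
Yusuf starts after Elena ends.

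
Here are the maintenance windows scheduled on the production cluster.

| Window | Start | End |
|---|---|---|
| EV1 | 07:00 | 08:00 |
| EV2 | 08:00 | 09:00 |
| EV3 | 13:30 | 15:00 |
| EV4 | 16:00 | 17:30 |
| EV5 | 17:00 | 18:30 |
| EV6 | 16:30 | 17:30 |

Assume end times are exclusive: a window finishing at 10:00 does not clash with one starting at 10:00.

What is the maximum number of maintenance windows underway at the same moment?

Sort all start/end points and keep a running count:
07:00 start EV1 → 1
08:00 end EV1 → 0
08:00 start EV2 → 1
09:00 end EV2 → 0
13:30 start EV3 → 1
15:00 end EV3 → 0
16:00 start EV4 → 1
16:30 start EV6 → 2
17:00 start EV5 → 3
17:30 end EV4 → 2
17:30 end EV6 → 1
18:30 end EV5 → 0
Peak is 3, at 17:00 (EV4, EV5, EV6).

3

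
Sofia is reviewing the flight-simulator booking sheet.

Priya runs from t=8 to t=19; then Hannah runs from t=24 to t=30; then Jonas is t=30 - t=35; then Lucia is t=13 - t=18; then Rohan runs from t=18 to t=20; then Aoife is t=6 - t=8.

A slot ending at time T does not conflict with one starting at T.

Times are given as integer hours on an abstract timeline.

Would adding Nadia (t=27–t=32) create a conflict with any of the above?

Yes — it overlaps Hannah, Jonas

Aoife: ends t=8 at or before Nadia starts t=27 → clear.
Priya: ends t=19 at or before Nadia starts t=27 → clear.
Lucia: ends t=18 at or before Nadia starts t=27 → clear.
Rohan: ends t=20 at or before Nadia starts t=27 → clear.
Hannah: starts t=24 before Nadia ends t=32, and ends t=30 after Nadia starts t=27 → overlap.
Jonas: starts t=30 before Nadia ends t=32, and ends t=35 after Nadia starts t=27 → overlap.
Nadia overlaps Jonas, Hannah.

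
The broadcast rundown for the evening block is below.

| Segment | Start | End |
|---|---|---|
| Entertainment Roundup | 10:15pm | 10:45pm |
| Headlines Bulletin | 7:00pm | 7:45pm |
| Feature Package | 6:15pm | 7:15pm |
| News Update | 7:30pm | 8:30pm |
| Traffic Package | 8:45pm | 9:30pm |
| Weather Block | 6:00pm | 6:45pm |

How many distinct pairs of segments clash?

3

Sorted by start: Weather Block, Feature Package, Headlines Bulletin, News Update, Traffic Package, Entertainment Roundup.
Feature Package starts before Weather Block ends → Weather Block and Feature Package overlap.
Headlines Bulletin starts after Weather Block ends, so Weather Block has no further overlaps.
Headlines Bulletin starts before Feature Package ends → Feature Package and Headlines Bulletin overlap.
News Update starts after Feature Package ends, so Feature Package has no further overlaps.
News Update starts before Headlines Bulletin ends → Headlines Bulletin and News Update overlap.
Traffic Package starts after Headlines Bulletin ends, so Headlines Bulletin has no further overlaps.
Traffic Package starts after News Update ends, so News Update has no further overlaps.
Entertainment Roundup starts after Traffic Package ends.
Overlapping pairs: Feature Package & Headlines Bulletin, Feature Package & Weather Block, Headlines Bulletin & News Update — 3 in total.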